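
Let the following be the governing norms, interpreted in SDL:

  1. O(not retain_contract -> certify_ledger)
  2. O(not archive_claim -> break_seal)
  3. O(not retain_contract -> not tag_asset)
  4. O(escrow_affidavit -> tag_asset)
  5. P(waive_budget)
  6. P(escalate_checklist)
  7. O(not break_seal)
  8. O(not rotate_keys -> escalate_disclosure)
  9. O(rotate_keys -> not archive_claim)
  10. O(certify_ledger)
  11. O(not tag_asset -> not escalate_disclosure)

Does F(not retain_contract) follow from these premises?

Yes

Premise 7 gives O(not break_seal).
Premise 2, O(not archive_claim -> break_seal), contraposes to O(not break_seal -> archive_claim); with O(not break_seal) we get O(archive_claim).
Premise 9, O(rotate_keys -> not archive_claim), contraposes to O(archive_claim -> not rotate_keys); with O(archive_claim) we get O(not rotate_keys).
Premise 8 is O(not rotate_keys -> escalate_disclosure); since O(not rotate_keys), deontic closure gives O(escalate_disclosure).
The contrapositive of premise 11 (O(not tag_asset -> not escalate_disclosure)) is O(escalate_disclosure -> tag_asset), and O(escalate_disclosure) is already established, so O(tag_asset).
Premise 3, O(not retain_contract -> not tag_asset), contraposes to O(tag_asset -> retain_contract); with O(tag_asset) we get O(retain_contract).
Premises 1, 4, 5, 6, 10 do not contribute to this derivation.
So O(retain_contract) holds, i.e. F(not retain_contract). The claim follows.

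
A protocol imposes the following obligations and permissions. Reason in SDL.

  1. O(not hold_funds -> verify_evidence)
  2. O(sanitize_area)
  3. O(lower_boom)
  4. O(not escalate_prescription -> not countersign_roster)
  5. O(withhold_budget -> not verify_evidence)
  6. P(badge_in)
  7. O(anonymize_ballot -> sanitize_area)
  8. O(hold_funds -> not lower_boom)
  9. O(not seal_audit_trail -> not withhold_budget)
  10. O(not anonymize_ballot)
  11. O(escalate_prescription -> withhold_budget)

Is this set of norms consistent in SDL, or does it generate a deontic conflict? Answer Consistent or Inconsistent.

Consistent

Premise 7 is O(anonymize_ballot -> sanitize_area); even if O(sanitize_area) held, inferring O(anonymize_ballot) would be affirming the consequent — invalid.
So O(anonymize_ballot) is not derivable, and the apparent clash with O(not anonymize_ballot) does not arise.
A world satisfying every obligation exists (e.g. anonymize_ballot=false, badge_in=false, countersign_roster=false, escalate_prescription=false, hold_funds=false, lower_boom=true, sanitize_area=true, seal_audit_trail=false, verify_evidence=true, withhold_budget=false); no atom is both obligatory and forbidden, so the set is consistent.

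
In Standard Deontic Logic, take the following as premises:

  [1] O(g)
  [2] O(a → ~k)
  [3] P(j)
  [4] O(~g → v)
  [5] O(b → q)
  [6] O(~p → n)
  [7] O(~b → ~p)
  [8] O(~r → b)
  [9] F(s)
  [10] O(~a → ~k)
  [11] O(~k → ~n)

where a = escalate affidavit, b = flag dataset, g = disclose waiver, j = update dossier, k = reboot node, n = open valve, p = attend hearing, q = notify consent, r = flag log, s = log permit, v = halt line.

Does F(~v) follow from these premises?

Premise 4 is O(~g → v), but O(~g) is not derivable from the premises, so it does not yield O(v).
No other premise forces O(v). An ideal world satisfying every premise can still have ~v true, so F(~v) is not derivable.

No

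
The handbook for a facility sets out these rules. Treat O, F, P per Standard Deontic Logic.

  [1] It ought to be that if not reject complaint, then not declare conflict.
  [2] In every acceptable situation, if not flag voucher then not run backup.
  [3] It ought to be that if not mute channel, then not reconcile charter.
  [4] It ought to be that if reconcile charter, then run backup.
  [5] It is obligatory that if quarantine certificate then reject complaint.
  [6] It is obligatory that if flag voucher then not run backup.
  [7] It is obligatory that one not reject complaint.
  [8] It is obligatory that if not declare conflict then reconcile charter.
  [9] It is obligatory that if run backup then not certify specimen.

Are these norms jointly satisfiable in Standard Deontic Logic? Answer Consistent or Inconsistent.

Inconsistent

Premises 2 and 6 cover both cases: O(¬flag_voucher → ¬run_backup) and O(flag_voucher → ¬run_backup). Since ¬flag_voucher ∨ flag_voucher is a tautology, O(¬run_backup) follows.
Premise 4, O(reconcile_charter → run_backup), contraposes to O(¬run_backup → ¬reconcile_charter); with O(¬run_backup) we get O(¬reconcile_charter).
Premise 8, O(¬declare_conflict → reconcile_charter), contraposes to O(¬reconcile_charter → declare_conflict); with O(¬reconcile_charter) we get O(declare_conflict).
Premise 1 is O(¬reject_complaint → ¬declare_conflict); contrapositively O(declare_conflict → reject_complaint). Since O(declare_conflict) holds, K gives O(reject_complaint).
However, premise 7 gives O(¬reject_complaint).
We now have both O(reject_complaint) and O(¬reject_complaint) — reject_complaint is simultaneously obligatory and forbidden, violating the D-axiom.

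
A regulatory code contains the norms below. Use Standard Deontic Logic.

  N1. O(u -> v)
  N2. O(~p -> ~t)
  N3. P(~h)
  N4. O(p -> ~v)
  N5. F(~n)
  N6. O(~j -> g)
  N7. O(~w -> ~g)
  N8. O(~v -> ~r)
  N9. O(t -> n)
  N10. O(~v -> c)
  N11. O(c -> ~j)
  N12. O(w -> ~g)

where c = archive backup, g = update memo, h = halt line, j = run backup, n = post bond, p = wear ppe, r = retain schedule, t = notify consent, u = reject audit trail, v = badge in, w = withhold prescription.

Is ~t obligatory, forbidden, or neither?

Obligatory

Premises 7 and 12 cover both cases: O(~w -> ~g) and O(w -> ~g). Since ~w ∨ w is a tautology, O(~g) follows.
Premise 6, O(~j -> g), contraposes to O(~g -> j); with O(~g) we get O(j).
The contrapositive of premise 11 (O(c -> ~j)) is O(j -> ~c), and O(j) is already established, so O(~c).
Premise 10 is O(~v -> c); contrapositively O(~c -> v). Since O(~c) holds, K gives O(v).
The contrapositive of premise 4 (O(p -> ~v)) is O(v -> ~p), and O(v) is already established, so O(~p).
With premise 2, O(~p -> ~t), the K-axiom yields O(~t).
Premises 1, 3, 5, 8, 9 do not contribute to this derivation.
Hence ~t is obligatory.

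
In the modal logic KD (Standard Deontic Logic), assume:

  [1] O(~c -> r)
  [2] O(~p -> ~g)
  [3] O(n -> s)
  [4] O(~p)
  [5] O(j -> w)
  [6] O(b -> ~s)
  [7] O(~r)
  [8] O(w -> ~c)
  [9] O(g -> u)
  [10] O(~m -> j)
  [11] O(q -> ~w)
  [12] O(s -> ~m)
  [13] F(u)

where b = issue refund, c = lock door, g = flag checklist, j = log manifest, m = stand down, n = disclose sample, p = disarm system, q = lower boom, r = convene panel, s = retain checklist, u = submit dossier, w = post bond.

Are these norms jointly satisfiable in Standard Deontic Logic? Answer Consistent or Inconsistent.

Premise 9 is O(g -> u), but O(g) is not derivable from the premises, so it does not yield O(u).
So O(u) is not derivable, and the apparent clash with O(~u) does not arise.
A world satisfying every obligation exists (e.g. b=false, c=true, g=false, j=false, m=true, n=false, p=false, q=false, r=false, s=false, u=false, w=false); no atom is both obligatory and forbidden, so the set is consistent.

Consistent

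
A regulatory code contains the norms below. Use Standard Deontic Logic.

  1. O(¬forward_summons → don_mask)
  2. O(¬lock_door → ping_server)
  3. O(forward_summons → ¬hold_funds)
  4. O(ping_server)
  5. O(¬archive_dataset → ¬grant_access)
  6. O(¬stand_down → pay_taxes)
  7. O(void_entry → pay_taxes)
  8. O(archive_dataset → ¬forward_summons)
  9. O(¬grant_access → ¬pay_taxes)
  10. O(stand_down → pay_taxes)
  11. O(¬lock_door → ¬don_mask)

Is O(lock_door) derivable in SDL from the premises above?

Premises 10 and 6 cover both cases: O(stand_down → pay_taxes) and O(¬stand_down → pay_taxes). Since stand_down ∨ ¬stand_down is a tautology, O(pay_taxes) follows.
Premise 9, O(¬grant_access → ¬pay_taxes), contraposes to O(pay_taxes → grant_access); with O(pay_taxes) we get O(grant_access).
The contrapositive of premise 5 (O(¬archive_dataset → ¬grant_access)) is O(grant_access → archive_dataset), and O(grant_access) is already established, so O(archive_dataset).
Premise 8 is O(archive_dataset → ¬forward_summons); since O(archive_dataset), deontic closure gives O(¬forward_summons).
Premise 1 is O(¬forward_summons → don_mask); since O(¬forward_summons), deontic closure gives O(don_mask).
The contrapositive of premise 11 (O(¬lock_door → ¬don_mask)) is O(don_mask → lock_door), and O(don_mask) is already established, so O(lock_door).
Premises 2, 3, 4, 7 do not contribute to this derivation.
So O(lock_door) follows.

Yes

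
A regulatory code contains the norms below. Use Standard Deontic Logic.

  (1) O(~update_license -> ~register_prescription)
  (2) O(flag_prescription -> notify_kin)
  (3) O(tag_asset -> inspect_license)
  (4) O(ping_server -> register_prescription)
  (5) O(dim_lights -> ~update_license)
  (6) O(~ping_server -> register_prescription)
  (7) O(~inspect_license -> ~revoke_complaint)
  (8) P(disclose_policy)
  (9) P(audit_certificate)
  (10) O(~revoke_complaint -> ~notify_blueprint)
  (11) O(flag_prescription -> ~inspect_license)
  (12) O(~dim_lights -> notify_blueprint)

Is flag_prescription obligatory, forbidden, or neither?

Forbidden

Premises 6 and 4 cover both cases: O(~ping_server -> register_prescription) and O(ping_server -> register_prescription). Since ~ping_server ∨ ping_server is a tautology, O(register_prescription) follows.
The contrapositive of premise 1 (O(~update_license -> ~register_prescription)) is O(register_prescription -> update_license), and O(register_prescription) is already established, so O(update_license).
Premise 5, O(dim_lights -> ~update_license), contraposes to O(update_license -> ~dim_lights); with O(update_license) we get O(~dim_lights).
Applying K to premise 12 (O(~dim_lights -> notify_blueprint)) and O(~dim_lights) yields O(notify_blueprint).
Premise 10 is O(~revoke_complaint -> ~notify_blueprint); contrapositively O(notify_blueprint -> revoke_complaint). Since O(notify_blueprint) holds, K gives O(revoke_complaint).
The contrapositive of premise 7 (O(~inspect_license -> ~revoke_complaint)) is O(revoke_complaint -> inspect_license), and O(revoke_complaint) is already established, so O(inspect_license).
Premise 11 is O(flag_prescription -> ~inspect_license); contrapositively O(inspect_license -> ~flag_prescription). Since O(inspect_license) holds, K gives O(~flag_prescription).
Premises 2, 3, 8, 9 do not contribute to this derivation.
Thus O(~flag_prescription), which is F(flag_prescription): flag_prescription is forbidden.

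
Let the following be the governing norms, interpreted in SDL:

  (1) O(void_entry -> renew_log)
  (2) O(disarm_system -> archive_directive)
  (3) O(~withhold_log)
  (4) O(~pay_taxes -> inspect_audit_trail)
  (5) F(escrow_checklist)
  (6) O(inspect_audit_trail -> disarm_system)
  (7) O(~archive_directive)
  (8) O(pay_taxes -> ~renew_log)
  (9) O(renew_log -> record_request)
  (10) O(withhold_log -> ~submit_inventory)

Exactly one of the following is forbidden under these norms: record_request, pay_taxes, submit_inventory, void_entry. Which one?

Premise 7 states O(~archive_directive) outright.
Premise 2 is O(disarm_system -> archive_directive); contrapositively O(~archive_directive -> ~disarm_system). Since O(~archive_directive) holds, K gives O(~disarm_system).
Premise 6 is O(inspect_audit_trail -> disarm_system); contrapositively O(~disarm_system -> ~inspect_audit_trail). Since O(~disarm_system) holds, K gives O(~inspect_audit_trail).
Premise 4 is O(~pay_taxes -> inspect_audit_trail); contrapositively O(~inspect_audit_trail -> pay_taxes). Since O(~inspect_audit_trail) holds, K gives O(pay_taxes).
With premise 8, O(pay_taxes -> ~renew_log), the K-axiom yields O(~renew_log).
The contrapositive of premise 1 (O(void_entry -> renew_log)) is O(~renew_log -> ~void_entry), and O(~renew_log) is already established, so O(~void_entry).
So O(~void_entry) holds, i.e. void_entry is forbidden. None of the other listed options is forbidden under the premises.

void_entry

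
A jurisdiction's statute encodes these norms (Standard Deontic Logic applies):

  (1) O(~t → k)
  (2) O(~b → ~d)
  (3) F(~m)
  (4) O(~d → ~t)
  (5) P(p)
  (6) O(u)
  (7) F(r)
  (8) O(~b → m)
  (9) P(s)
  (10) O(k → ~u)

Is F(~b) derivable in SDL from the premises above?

Yes

From premise 6 we have O(u).
Premise 10 is O(k → ~u); contrapositively O(u → ~k). Since O(u) holds, K gives O(~k).
Premise 1 is O(~t → k); contrapositively O(~k → t). Since O(~k) holds, K gives O(t).
Premise 4 is O(~d → ~t); contrapositively O(t → d). Since O(t) holds, K gives O(d).
Premise 2 is O(~b → ~d); contrapositively O(d → b). Since O(d) holds, K gives O(b).
Premises 3, 5, 7, 8, 9 do not contribute to this derivation.
So O(b) holds, i.e. F(~b). The claim follows.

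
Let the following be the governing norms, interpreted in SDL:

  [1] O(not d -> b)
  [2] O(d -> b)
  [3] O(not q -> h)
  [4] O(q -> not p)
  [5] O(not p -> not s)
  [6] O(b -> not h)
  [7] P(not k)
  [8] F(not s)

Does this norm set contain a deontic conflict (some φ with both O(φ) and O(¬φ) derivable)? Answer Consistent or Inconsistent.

Inconsistent

By case analysis on d: premise 2 gives O(d -> b) and premise 1 gives O(not d -> b), so O(b) either way.
From O(b) and premise 6, O(b -> not h), we obtain O(not h).
Premise 3, O(not q -> h), contraposes to O(not h -> q); with O(not h) we get O(q).
Premise 4 is O(q -> not p); since O(q), deontic closure gives O(not p).
Premise 5 is O(not p -> not s); since O(not p), deontic closure gives O(not s).
But premise 8, F(not s), means O(s).
We now have both O(not s) and O(s) — s is simultaneously obligatory and forbidden, violating the D-axiom.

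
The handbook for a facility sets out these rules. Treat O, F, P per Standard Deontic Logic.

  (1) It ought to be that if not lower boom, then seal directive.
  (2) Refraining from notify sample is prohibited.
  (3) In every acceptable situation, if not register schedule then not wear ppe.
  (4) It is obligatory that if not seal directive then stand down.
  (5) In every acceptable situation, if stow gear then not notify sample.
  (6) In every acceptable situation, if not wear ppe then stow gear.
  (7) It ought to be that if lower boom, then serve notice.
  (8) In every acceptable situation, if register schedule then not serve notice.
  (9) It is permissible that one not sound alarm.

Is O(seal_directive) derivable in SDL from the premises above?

Premise 2, F(¬notify_sample), is equivalent to O(notify_sample).
The contrapositive of premise 5 (O(stow_gear → ¬notify_sample)) is O(notify_sample → ¬stow_gear), and O(notify_sample) is already established, so O(¬stow_gear).
Premise 6, O(¬wear_ppe → stow_gear), contraposes to O(¬stow_gear → wear_ppe); with O(¬stow_gear) we get O(wear_ppe).
Premise 3 is O(¬register_schedule → ¬wear_ppe); contrapositively O(wear_ppe → register_schedule). Since O(wear_ppe) holds, K gives O(register_schedule).
Premise 8 is O(register_schedule → ¬serve_notice); since O(register_schedule), deontic closure gives O(¬serve_notice).
Premise 7, O(lower_boom → serve_notice), contraposes to O(¬serve_notice → ¬lower_boom); with O(¬serve_notice) we get O(¬lower_boom).
Applying K to premise 1 (O(¬lower_boom → seal_directive)) and O(¬lower_boom) yields O(seal_directive).
Premises 4, 9 do not contribute to this derivation.
So O(seal_directive) follows.

Yes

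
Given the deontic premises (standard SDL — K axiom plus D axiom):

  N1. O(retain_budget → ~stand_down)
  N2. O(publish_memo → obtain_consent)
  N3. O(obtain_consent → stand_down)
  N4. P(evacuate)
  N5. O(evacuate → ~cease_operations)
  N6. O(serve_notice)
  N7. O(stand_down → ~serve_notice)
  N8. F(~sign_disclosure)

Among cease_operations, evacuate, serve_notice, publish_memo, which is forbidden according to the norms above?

publish_memo

Premise 6 gives O(serve_notice).
Premise 7 is O(stand_down → ~serve_notice); contrapositively O(serve_notice → ~stand_down). Since O(serve_notice) holds, K gives O(~stand_down).
Premise 3 is O(obtain_consent → stand_down); contrapositively O(~stand_down → ~obtain_consent). Since O(~stand_down) holds, K gives O(~obtain_consent).
Premise 2, O(publish_memo → obtain_consent), contraposes to O(~obtain_consent → ~publish_memo); with O(~obtain_consent) we get O(~publish_memo).
So O(~publish_memo) holds, i.e. publish_memo is forbidden. None of the other listed options is forbidden under the premises.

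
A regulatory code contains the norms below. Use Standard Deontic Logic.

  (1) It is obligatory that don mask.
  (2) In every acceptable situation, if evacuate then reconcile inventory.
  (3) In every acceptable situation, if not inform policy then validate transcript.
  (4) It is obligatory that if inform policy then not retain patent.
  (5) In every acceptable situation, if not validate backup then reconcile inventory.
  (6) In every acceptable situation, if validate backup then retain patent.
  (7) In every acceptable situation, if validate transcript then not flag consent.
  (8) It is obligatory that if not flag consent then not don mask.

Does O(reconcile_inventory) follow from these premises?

Yes

From premise 1 we have O(don_mask).
Premise 8, O(¬flag_consent → ¬don_mask), contraposes to O(don_mask → flag_consent); with O(don_mask) we get O(flag_consent).
Premise 7 is O(validate_transcript → ¬flag_consent); contrapositively O(flag_consent → ¬validate_transcript). Since O(flag_consent) holds, K gives O(¬validate_transcript).
Premise 3, O(¬inform_policy → validate_transcript), contraposes to O(¬validate_transcript → inform_policy); with O(¬validate_transcript) we get O(inform_policy).
From O(inform_policy) and premise 4, O(inform_policy → ¬retain_patent), we obtain O(¬retain_patent).
The contrapositive of premise 6 (O(validate_backup → retain_patent)) is O(¬retain_patent → ¬validate_backup), and O(¬retain_patent) is already established, so O(¬validate_backup).
From O(¬validate_backup) and premise 5, O(¬validate_backup → reconcile_inventory), we obtain O(reconcile_inventory).
Premise 2 does not contribute to this derivation.
So O(reconcile_inventory) follows.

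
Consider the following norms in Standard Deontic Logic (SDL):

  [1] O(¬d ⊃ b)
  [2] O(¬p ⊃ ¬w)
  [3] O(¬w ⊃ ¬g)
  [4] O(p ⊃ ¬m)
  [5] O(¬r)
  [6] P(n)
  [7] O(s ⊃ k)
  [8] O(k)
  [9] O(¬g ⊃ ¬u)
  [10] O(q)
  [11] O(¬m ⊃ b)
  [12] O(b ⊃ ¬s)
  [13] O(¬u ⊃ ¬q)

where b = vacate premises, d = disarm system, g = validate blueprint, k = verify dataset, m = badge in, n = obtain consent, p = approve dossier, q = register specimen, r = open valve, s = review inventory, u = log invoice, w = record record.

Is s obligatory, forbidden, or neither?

Premise 10 states O(q) outright.
Premise 13, O(¬u ⊃ ¬q), contraposes to O(q ⊃ u); with O(q) we get O(u).
The contrapositive of premise 9 (O(¬g ⊃ ¬u)) is O(u ⊃ g), and O(u) is already established, so O(g).
The contrapositive of premise 3 (O(¬w ⊃ ¬g)) is O(g ⊃ w), and O(g) is already established, so O(w).
The contrapositive of premise 2 (O(¬p ⊃ ¬w)) is O(w ⊃ p), and O(w) is already established, so O(p).
Applying K to premise 4 (O(p ⊃ ¬m)) and O(p) yields O(¬m).
With premise 11, O(¬m ⊃ b), the K-axiom yields O(b).
Applying K to premise 12 (O(b ⊃ ¬s)) and O(b) yields O(¬s).
Premises 1, 5, 6, 7, 8 do not contribute to this derivation.
Thus O(¬s), which is F(s): s is forbidden.

Forbidden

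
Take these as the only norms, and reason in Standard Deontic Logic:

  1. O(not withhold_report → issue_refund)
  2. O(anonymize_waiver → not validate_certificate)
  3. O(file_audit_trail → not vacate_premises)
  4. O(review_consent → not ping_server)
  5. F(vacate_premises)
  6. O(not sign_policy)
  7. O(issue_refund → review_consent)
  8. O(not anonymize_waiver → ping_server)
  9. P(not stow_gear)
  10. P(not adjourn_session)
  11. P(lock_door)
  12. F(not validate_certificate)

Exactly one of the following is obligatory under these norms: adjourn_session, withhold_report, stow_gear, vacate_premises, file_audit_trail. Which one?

withhold_report

Premise 12, F(not validate_certificate), is equivalent to O(validate_certificate).
Premise 2 is O(anonymize_waiver → not validate_certificate); contrapositively O(validate_certificate → not anonymize_waiver). Since O(validate_certificate) holds, K gives O(not anonymize_waiver).
Applying K to premise 8 (O(not anonymize_waiver → ping_server)) and O(not anonymize_waiver) yields O(ping_server).
The contrapositive of premise 4 (O(review_consent → not ping_server)) is O(ping_server → not review_consent), and O(ping_server) is already established, so O(not review_consent).
Premise 7, O(issue_refund → review_consent), contraposes to O(not review_consent → not issue_refund); with O(not review_consent) we get O(not issue_refund).
The contrapositive of premise 1 (O(not withhold_report → issue_refund)) is O(not issue_refund → withhold_report), and O(not issue_refund) is already established, so O(withhold_report).
So O(withhold_report) holds — withhold_report is obligatory. None of the other listed options is made obligatory by any chain of premises.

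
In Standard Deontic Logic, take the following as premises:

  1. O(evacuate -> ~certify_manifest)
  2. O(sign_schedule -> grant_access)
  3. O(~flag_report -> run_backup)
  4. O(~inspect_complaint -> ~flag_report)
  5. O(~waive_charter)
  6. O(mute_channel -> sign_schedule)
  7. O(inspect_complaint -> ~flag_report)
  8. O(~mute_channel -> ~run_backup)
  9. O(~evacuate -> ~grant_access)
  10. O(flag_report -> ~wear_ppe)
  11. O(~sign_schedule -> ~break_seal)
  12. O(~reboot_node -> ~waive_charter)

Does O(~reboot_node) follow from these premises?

No

Premise 12 is O(~reboot_node -> ~waive_charter); even if O(~waive_charter) held, inferring O(~reboot_node) would be affirming the consequent — invalid.
No other premise forces O(~reboot_node). An ideal world satisfying every premise can still have ~reboot_node false, so O(~reboot_node) is not derivable.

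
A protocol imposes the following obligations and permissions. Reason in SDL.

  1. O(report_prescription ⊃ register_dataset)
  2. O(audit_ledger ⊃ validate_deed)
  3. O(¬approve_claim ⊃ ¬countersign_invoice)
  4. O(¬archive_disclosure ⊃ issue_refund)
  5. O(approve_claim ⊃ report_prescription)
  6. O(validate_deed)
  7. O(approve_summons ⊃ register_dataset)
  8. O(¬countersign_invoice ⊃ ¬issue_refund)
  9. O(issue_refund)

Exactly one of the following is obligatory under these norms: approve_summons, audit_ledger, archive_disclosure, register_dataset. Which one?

Premise 9 states O(issue_refund) outright.
Premise 8 is O(¬countersign_invoice ⊃ ¬issue_refund); contrapositively O(issue_refund ⊃ countersign_invoice). Since O(issue_refund) holds, K gives O(countersign_invoice).
Premise 3 is O(¬approve_claim ⊃ ¬countersign_invoice); contrapositively O(countersign_invoice ⊃ approve_claim). Since O(countersign_invoice) holds, K gives O(approve_claim).
Premise 5 is O(approve_claim ⊃ report_prescription); since O(approve_claim), deontic closure gives O(report_prescription).
From O(report_prescription) and premise 1, O(report_prescription ⊃ register_dataset), we obtain O(register_dataset).
So O(register_dataset) holds — register_dataset is obligatory. None of the other listed options is made obligatory by any chain of premises.

register_dataset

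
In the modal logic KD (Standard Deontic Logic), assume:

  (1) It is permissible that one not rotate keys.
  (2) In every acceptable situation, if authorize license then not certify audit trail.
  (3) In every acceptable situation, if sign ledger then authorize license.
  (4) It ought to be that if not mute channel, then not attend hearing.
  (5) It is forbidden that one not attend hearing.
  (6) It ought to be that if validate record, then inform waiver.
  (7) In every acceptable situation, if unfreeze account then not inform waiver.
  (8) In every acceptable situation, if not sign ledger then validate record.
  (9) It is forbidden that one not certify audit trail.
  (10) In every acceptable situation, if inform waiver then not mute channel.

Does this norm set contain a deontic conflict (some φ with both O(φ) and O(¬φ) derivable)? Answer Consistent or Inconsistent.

Premise 5 is F(¬attend_hearing), i.e. O(attend_hearing).
The contrapositive of premise 4 (O(¬mute_channel → ¬attend_hearing)) is O(attend_hearing → mute_channel), and O(attend_hearing) is already established, so O(mute_channel).
Premise 10 is O(inform_waiver → ¬mute_channel); contrapositively O(mute_channel → ¬inform_waiver). Since O(mute_channel) holds, K gives O(¬inform_waiver).
Premise 6 is O(validate_record → inform_waiver); contrapositively O(¬inform_waiver → ¬validate_record). Since O(¬inform_waiver) holds, K gives O(¬validate_record).
Premise 8, O(¬sign_ledger → validate_record), contraposes to O(¬validate_record → sign_ledger); with O(¬validate_record) we get O(sign_ledger).
Premise 3 is O(sign_ledger → authorize_license); since O(sign_ledger), deontic closure gives O(authorize_license).
Applying K to premise 2 (O(authorize_license → ¬certify_audit_trail)) and O(authorize_license) yields O(¬certify_audit_trail).
Yet premise 9 is F(¬certify_audit_trail), i.e. O(certify_audit_trail).
We now have both O(¬certify_audit_trail) and O(certify_audit_trail) — certify_audit_trail is simultaneously obligatory and forbidden, violating the D-axiom.

Inconsistent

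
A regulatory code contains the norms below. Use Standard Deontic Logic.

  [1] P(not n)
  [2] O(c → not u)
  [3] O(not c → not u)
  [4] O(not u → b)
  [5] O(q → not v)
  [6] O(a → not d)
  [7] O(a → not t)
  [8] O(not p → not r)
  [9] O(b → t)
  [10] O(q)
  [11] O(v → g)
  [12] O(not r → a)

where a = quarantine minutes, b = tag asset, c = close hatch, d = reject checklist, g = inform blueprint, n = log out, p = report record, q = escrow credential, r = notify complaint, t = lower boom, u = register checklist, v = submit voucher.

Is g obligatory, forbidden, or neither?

Premise 11 is O(v → g), but O(v) is not derivable from the premises, so it does not yield O(g).
No premise or chain of K-axiom applications forces O(g), and none forces O(not g). So g is neither obligatory nor forbidden under these norms.

Neither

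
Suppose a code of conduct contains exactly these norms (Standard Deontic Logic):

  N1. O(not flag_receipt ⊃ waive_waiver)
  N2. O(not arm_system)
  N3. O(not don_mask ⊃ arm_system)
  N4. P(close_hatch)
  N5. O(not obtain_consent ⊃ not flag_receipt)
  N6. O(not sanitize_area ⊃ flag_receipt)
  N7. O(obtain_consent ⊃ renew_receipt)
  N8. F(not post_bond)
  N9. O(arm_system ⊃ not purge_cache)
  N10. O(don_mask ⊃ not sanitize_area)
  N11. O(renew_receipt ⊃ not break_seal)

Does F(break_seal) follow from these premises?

Yes

Premise 2 gives O(not arm_system).
Premise 3 is O(not don_mask ⊃ arm_system); contrapositively O(not arm_system ⊃ don_mask). Since O(not arm_system) holds, K gives O(don_mask).
With premise 10, O(don_mask ⊃ not sanitize_area), the K-axiom yields O(not sanitize_area).
With premise 6, O(not sanitize_area ⊃ flag_receipt), the K-axiom yields O(flag_receipt).
Premise 5 is O(not obtain_consent ⊃ not flag_receipt); contrapositively O(flag_receipt ⊃ obtain_consent). Since O(flag_receipt) holds, K gives O(obtain_consent).
Premise 7 is O(obtain_consent ⊃ renew_receipt); since O(obtain_consent), deontic closure gives O(renew_receipt).
Applying K to premise 11 (O(renew_receipt ⊃ not break_seal)) and O(renew_receipt) yields O(not break_seal).
Premises 1, 4, 8, 9 do not contribute to this derivation.
So O(not break_seal) holds, i.e. F(break_seal). The claim follows.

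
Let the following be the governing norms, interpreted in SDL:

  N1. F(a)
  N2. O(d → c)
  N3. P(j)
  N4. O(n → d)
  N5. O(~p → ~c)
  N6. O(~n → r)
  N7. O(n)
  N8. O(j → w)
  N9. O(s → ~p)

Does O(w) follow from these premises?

Premise 8 is O(j → w), but O(j) is not derivable from the premises (the permission P(j) asserts only ~O(~j), not O(j)), so it does not yield O(w).
No other premise forces O(w). An ideal world satisfying every premise can still have w false, so O(w) is not derivable.

No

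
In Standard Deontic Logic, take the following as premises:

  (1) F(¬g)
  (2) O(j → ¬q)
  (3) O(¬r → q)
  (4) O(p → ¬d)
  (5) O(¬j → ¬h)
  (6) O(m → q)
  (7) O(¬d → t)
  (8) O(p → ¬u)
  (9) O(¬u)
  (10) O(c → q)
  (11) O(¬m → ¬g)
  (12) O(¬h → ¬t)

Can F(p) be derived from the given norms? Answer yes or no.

Premise 1 is F(¬g), i.e. O(g).
The contrapositive of premise 11 (O(¬m → ¬g)) is O(g → m), and O(g) is already established, so O(m).
With premise 6, O(m → q), the K-axiom yields O(q).
Premise 2, O(j → ¬q), contraposes to O(q → ¬j); with O(q) we get O(¬j).
With premise 5, O(¬j → ¬h), the K-axiom yields O(¬h).
Applying K to premise 12 (O(¬h → ¬t)) and O(¬h) yields O(¬t).
Premise 7, O(¬d → t), contraposes to O(¬t → d); with O(¬t) we get O(d).
Premise 4 is O(p → ¬d); contrapositively O(d → ¬p). Since O(d) holds, K gives O(¬p).
Premises 3, 8, 9, 10 do not contribute to this derivation.
So O(¬p) holds, i.e. F(p). The claim follows.

Yes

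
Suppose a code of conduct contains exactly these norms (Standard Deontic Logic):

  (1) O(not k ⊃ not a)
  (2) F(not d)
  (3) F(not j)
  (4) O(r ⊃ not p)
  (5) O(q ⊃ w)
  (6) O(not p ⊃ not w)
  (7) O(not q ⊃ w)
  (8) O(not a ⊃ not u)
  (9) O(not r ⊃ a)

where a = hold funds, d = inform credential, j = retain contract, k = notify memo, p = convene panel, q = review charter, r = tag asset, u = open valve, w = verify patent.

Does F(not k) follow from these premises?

By case analysis on not q: premise 7 gives O(not q ⊃ w) and premise 5 gives O(q ⊃ w), so O(w) either way.
Premise 6 is O(not p ⊃ not w); contrapositively O(w ⊃ p). Since O(w) holds, K gives O(p).
The contrapositive of premise 4 (O(r ⊃ not p)) is O(p ⊃ not r), and O(p) is already established, so O(not r).
Applying K to premise 9 (O(not r ⊃ a)) and O(not r) yields O(a).
Premise 1 is O(not k ⊃ not a); contrapositively O(a ⊃ k). Since O(a) holds, K gives O(k).
Premises 2, 3, 8 do not contribute to this derivation.
So O(k) holds, i.e. F(not k). The claim follows.

Yes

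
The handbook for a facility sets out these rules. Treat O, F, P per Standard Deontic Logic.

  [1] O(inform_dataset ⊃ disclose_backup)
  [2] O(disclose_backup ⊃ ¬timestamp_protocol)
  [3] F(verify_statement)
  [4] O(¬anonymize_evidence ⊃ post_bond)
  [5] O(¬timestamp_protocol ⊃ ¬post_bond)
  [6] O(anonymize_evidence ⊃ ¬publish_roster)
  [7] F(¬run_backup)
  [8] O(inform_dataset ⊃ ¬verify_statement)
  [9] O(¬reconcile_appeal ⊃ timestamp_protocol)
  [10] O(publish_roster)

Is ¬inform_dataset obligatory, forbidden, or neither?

Obligatory

Premise 10 gives O(publish_roster).
Premise 6 is O(anonymize_evidence ⊃ ¬publish_roster); contrapositively O(publish_roster ⊃ ¬anonymize_evidence). Since O(publish_roster) holds, K gives O(¬anonymize_evidence).
Premise 4 is O(¬anonymize_evidence ⊃ post_bond); since O(¬anonymize_evidence), deontic closure gives O(post_bond).
The contrapositive of premise 5 (O(¬timestamp_protocol ⊃ ¬post_bond)) is O(post_bond ⊃ timestamp_protocol), and O(post_bond) is already established, so O(timestamp_protocol).
The contrapositive of premise 2 (O(disclose_backup ⊃ ¬timestamp_protocol)) is O(timestamp_protocol ⊃ ¬disclose_backup), and O(timestamp_protocol) is already established, so O(¬disclose_backup).
The contrapositive of premise 1 (O(inform_dataset ⊃ disclose_backup)) is O(¬disclose_backup ⊃ ¬inform_dataset), and O(¬disclose_backup) is already established, so O(¬inform_dataset).
Premises 3, 7, 8, 9 do not contribute to this derivation.
Hence ¬inform_dataset is obligatory.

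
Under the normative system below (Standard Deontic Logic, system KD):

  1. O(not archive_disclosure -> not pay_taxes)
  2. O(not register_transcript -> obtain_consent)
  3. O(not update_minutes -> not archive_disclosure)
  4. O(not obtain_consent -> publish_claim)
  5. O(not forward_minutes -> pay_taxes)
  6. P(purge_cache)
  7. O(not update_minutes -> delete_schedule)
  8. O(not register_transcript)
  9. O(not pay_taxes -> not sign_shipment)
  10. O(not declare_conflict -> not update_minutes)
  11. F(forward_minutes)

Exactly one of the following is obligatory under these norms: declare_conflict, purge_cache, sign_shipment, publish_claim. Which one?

Premise 11 is F(forward_minutes), i.e. O(not forward_minutes).
Applying K to premise 5 (O(not forward_minutes -> pay_taxes)) and O(not forward_minutes) yields O(pay_taxes).
The contrapositive of premise 1 (O(not archive_disclosure -> not pay_taxes)) is O(pay_taxes -> archive_disclosure), and O(pay_taxes) is already established, so O(archive_disclosure).
The contrapositive of premise 3 (O(not update_minutes -> not archive_disclosure)) is O(archive_disclosure -> update_minutes), and O(archive_disclosure) is already established, so O(update_minutes).
The contrapositive of premise 10 (O(not declare_conflict -> not update_minutes)) is O(update_minutes -> declare_conflict), and O(update_minutes) is already established, so O(declare_conflict).
So O(declare_conflict) holds — declare_conflict is obligatory. None of the other listed options is made obligatory by any chain of premises.

declare_conflict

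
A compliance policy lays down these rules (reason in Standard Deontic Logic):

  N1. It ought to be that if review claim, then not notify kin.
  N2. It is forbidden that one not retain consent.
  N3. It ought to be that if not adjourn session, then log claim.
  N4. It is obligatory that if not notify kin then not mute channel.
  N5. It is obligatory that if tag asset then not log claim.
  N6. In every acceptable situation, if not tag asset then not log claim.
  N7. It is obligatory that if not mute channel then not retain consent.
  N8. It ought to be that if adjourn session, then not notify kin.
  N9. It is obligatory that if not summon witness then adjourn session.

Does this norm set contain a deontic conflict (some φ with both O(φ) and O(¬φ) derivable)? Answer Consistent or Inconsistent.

Premises 6 and 5 cover both cases: O(¬tag_asset → ¬log_claim) and O(tag_asset → ¬log_claim). Since ¬tag_asset ∨ tag_asset is a tautology, O(¬log_claim) follows.
Premise 3, O(¬adjourn_session → log_claim), contraposes to O(¬log_claim → adjourn_session); with O(¬log_claim) we get O(adjourn_session).
Premise 8 is O(adjourn_session → ¬notify_kin); since O(adjourn_session), deontic closure gives O(¬notify_kin).
Premise 4 is O(¬notify_kin → ¬mute_channel); since O(¬notify_kin), deontic closure gives O(¬mute_channel).
Premise 7 is O(¬mute_channel → ¬retain_consent); since O(¬mute_channel), deontic closure gives O(¬retain_consent).
But premise 2, F(¬retain_consent), means O(retain_consent).
We now have both O(¬retain_consent) and O(retain_consent) — retain_consent is simultaneously obligatory and forbidden, violating the D-axiom.

Inconsistent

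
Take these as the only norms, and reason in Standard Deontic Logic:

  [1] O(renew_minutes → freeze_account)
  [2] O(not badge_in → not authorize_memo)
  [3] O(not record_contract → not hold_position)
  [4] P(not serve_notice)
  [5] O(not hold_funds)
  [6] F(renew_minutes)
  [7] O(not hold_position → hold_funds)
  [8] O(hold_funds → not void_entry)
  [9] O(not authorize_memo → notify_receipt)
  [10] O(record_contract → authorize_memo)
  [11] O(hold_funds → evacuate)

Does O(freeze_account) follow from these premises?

Premise 1 is O(renew_minutes → freeze_account), but O(renew_minutes) is not derivable from the premises, so it does not yield O(freeze_account).
No other premise forces O(freeze_account). An ideal world satisfying every premise can still have freeze_account false, so O(freeze_account) is not derivable.

No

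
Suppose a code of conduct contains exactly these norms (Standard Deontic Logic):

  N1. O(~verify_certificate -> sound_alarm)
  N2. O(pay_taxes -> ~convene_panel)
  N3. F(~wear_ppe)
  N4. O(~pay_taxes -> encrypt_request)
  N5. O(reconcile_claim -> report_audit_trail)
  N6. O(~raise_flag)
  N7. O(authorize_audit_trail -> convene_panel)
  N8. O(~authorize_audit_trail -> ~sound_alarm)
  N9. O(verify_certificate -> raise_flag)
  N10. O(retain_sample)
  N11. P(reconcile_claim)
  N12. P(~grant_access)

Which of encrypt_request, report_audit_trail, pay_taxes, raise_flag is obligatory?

From premise 6 we have O(~raise_flag).
The contrapositive of premise 9 (O(verify_certificate -> raise_flag)) is O(~raise_flag -> ~verify_certificate), and O(~raise_flag) is already established, so O(~verify_certificate).
From O(~verify_certificate) and premise 1, O(~verify_certificate -> sound_alarm), we obtain O(sound_alarm).
Premise 8, O(~authorize_audit_trail -> ~sound_alarm), contraposes to O(sound_alarm -> authorize_audit_trail); with O(sound_alarm) we get O(authorize_audit_trail).
With premise 7, O(authorize_audit_trail -> convene_panel), the K-axiom yields O(convene_panel).
Premise 2, O(pay_taxes -> ~convene_panel), contraposes to O(convene_panel -> ~pay_taxes); with O(convene_panel) we get O(~pay_taxes).
Applying K to premise 4 (O(~pay_taxes -> encrypt_request)) and O(~pay_taxes) yields O(encrypt_request).
So O(encrypt_request) holds — encrypt_request is obligatory. None of the other listed options is made obligatory by any chain of premises.

encrypt_request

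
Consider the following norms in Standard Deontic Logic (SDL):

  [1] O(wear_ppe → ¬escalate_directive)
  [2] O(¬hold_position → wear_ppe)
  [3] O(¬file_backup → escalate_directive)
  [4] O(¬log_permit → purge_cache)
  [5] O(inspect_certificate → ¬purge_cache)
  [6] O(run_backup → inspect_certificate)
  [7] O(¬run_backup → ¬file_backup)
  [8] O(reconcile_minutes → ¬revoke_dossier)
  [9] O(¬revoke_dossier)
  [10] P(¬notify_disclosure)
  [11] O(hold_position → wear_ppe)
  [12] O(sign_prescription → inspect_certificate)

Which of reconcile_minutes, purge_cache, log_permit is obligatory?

log_permit

Premises 2 and 11 cover both cases: O(¬hold_position → wear_ppe) and O(hold_position → wear_ppe). Since ¬hold_position ∨ hold_position is a tautology, O(wear_ppe) follows.
From O(wear_ppe) and premise 1, O(wear_ppe → ¬escalate_directive), we obtain O(¬escalate_directive).
Premise 3 is O(¬file_backup → escalate_directive); contrapositively O(¬escalate_directive → file_backup). Since O(¬escalate_directive) holds, K gives O(file_backup).
Premise 7, O(¬run_backup → ¬file_backup), contraposes to O(file_backup → run_backup); with O(file_backup) we get O(run_backup).
With premise 6, O(run_backup → inspect_certificate), the K-axiom yields O(inspect_certificate).
Applying K to premise 5 (O(inspect_certificate → ¬purge_cache)) and O(inspect_certificate) yields O(¬purge_cache).
Premise 4, O(¬log_permit → purge_cache), contraposes to O(¬purge_cache → log_permit); with O(¬purge_cache) we get O(log_permit).
So O(log_permit) holds — log_permit is obligatory. None of the other listed options is made obligatory by any chain of premises.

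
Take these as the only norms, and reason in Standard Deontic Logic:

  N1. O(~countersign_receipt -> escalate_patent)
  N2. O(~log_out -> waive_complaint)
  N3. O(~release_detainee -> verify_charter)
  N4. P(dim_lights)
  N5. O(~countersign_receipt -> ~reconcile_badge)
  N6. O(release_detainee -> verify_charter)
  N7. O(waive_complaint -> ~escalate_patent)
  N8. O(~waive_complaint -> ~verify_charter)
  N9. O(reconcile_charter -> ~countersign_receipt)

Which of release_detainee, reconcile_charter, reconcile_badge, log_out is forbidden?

reconcile_charter

Premises 3 and 6 are O(~release_detainee -> verify_charter) and O(release_detainee -> verify_charter); every ideal world satisfies ~release_detainee or release_detainee, so in either case verify_charter holds — hence O(verify_charter).
Premise 8, O(~waive_complaint -> ~verify_charter), contraposes to O(verify_charter -> waive_complaint); with O(verify_charter) we get O(waive_complaint).
Applying K to premise 7 (O(waive_complaint -> ~escalate_patent)) and O(waive_complaint) yields O(~escalate_patent).
Premise 1 is O(~countersign_receipt -> escalate_patent); contrapositively O(~escalate_patent -> countersign_receipt). Since O(~escalate_patent) holds, K gives O(countersign_receipt).
Premise 9, O(reconcile_charter -> ~countersign_receipt), contraposes to O(countersign_receipt -> ~reconcile_charter); with O(countersign_receipt) we get O(~reconcile_charter).
So O(~reconcile_charter) holds, i.e. reconcile_charter is forbidden. None of the other listed options is forbidden under the premises.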